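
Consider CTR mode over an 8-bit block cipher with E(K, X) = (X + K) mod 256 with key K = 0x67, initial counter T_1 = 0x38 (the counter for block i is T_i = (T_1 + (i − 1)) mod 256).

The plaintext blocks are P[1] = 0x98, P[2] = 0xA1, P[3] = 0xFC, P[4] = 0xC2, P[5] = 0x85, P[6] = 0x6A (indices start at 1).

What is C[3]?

C[3] = 0x5D

CTR encryption: S_i = E(K, T_i) where T_i is the counter for block i; C_i = P_i ⊕ S_i.
C[1]: T = 0x38, S = E(K, T) = 0x9F; 0x98 ⊕ 0x9F = 0x07.
C[2]: T = 0x39, S = E(K, T) = 0xA0; 0xA1 ⊕ 0xA0 = 0x01.
C[3]: T = 0x3A, S = E(K, T) = 0xA1; 0xFC ⊕ 0xA1 = 0x5D.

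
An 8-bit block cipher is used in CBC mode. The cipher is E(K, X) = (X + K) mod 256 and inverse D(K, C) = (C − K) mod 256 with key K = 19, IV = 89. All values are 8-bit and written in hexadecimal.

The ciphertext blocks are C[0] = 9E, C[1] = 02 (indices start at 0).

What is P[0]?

CBC decryption: P_i = D(K, C_i) ⊕ C_{i−1}, with C_{−1} = IV.
P[0]: D(K, 9E) = 85; 85 ⊕ 89 = 0C.

P[0] = 0C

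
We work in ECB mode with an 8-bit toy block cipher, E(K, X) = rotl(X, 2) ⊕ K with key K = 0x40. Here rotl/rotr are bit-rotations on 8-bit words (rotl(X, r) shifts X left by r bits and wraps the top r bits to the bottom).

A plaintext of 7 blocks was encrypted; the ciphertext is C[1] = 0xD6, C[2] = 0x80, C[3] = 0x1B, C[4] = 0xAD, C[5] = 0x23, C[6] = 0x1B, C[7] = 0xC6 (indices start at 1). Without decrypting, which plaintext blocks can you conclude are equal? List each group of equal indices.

ECB encrypts each block independently with the same key, so equal ciphertext blocks imply equal plaintext blocks.
C[3] = C[6] = 0x1B, so P[3] = P[6].

P[3] = P[6]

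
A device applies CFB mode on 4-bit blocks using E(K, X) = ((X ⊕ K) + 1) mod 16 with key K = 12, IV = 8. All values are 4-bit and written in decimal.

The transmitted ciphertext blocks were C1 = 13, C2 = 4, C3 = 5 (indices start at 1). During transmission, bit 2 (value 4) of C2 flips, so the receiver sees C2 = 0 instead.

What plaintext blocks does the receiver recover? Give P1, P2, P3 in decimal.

P1 = 8, P2 = 2, P3 = 8

CFB decryption: P_i = C_i ⊕ E(K, C_{i−1}), with C_{0} = IV.
Only C2 changed, to 0. In CFB, a change in C_i flips the same bit in P_i and garbles P_{i+1}. Decrypting the received ciphertext:
P1: E(K, 8) = 5; 13 ⊕ 5 = 8.
P2: E(K, 13) = 2; 0 ⊕ 2 = 2.
P3: E(K, 0) = 13; 5 ⊕ 13 = 8.
Blocks that differ from the original plaintext: P2, P3.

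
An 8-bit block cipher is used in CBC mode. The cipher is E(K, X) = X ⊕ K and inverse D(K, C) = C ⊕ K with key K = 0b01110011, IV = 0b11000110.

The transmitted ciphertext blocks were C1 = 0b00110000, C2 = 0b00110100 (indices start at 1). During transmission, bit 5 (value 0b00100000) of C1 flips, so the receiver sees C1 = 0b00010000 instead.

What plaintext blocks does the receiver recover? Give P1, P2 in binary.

CBC decryption: P_i = D(K, C_i) ⊕ C_{i−1}, with C_{0} = IV.
Only C1 changed, to 0b00010000. In CBC, a change in C_i garbles P_i and flips the same bit in P_{i+1}. Decrypting the received ciphertext:
P1: D(K, 0b00010000) = 0b01100011; 0b01100011 ⊕ 0b11000110 = 0b10100101.
P2: D(K, 0b00110100) = 0b01000111; 0b01000111 ⊕ 0b00010000 = 0b01010111.
Blocks that differ from the original plaintext: P1, P2.

P1 = 0b10100101, P2 = 0b01010111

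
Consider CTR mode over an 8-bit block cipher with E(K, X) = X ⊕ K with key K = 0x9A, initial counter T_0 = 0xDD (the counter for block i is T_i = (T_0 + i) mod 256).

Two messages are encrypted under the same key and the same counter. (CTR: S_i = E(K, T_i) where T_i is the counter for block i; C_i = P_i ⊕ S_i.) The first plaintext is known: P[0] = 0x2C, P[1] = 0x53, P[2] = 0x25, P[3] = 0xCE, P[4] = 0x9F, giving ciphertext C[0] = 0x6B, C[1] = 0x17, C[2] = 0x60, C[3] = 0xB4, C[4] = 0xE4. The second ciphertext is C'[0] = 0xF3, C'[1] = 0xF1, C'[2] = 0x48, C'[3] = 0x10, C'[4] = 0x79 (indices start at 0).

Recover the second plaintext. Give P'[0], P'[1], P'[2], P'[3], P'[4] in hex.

In CTR with a reused counter, both messages share the same keystream S_i, so C_i ⊕ C'_i = P_i ⊕ P'_i and thus P'_i = P_i ⊕ C_i ⊕ C'_i.
P'[0]: 0x2C ⊕ 0x6B ⊕ 0xF3 = 0xB4.
P'[1]: 0x53 ⊕ 0x17 ⊕ 0xF1 = 0xB5.
P'[2]: 0x25 ⊕ 0x60 ⊕ 0x48 = 0x0D.
P'[3]: 0xCE ⊕ 0xB4 ⊕ 0x10 = 0x6A.
P'[4]: 0x9F ⊕ 0xE4 ⊕ 0x79 = 0x02.

P'[0] = 0xB4, P'[1] = 0xB5, P'[2] = 0x0D, P'[3] = 0x6A, P'[4] = 0x02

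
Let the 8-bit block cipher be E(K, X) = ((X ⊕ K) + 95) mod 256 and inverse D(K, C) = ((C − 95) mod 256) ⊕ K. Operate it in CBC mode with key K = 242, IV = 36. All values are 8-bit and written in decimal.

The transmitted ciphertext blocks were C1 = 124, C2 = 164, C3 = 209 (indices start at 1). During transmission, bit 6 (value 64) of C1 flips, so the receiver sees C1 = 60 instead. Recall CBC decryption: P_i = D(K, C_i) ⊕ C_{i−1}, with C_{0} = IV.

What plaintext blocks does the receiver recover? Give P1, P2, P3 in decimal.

P1 = 11, P2 = 139, P3 = 36

Only C1 changed, to 60. In CBC, a change in C_i garbles P_i and flips the same bit in P_{i+1}. Decrypting the received ciphertext:
P1: D(K, 60) = 47; 47 ⊕ 36 = 11.
P2: D(K, 164) = 183; 183 ⊕ 60 = 139.
P3: D(K, 209) = 128; 128 ⊕ 164 = 36.
Blocks that differ from the original plaintext: P1, P2.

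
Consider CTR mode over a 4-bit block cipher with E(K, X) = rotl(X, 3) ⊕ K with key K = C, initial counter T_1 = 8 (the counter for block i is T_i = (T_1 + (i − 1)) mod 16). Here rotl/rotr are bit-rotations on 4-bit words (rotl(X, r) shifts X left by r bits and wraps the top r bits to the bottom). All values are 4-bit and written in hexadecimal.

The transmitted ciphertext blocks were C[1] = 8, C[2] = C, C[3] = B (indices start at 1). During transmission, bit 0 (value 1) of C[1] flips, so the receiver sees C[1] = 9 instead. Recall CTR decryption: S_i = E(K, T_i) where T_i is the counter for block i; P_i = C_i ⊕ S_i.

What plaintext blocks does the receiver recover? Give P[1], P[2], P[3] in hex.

Only C[1] changed, to 9. In CTR, a change in C_i flips the same bit in P_i only; the keystream is unaffected. Decrypting the received ciphertext:
P[1]: T = 8, S = E(K, T) = 8; 9 ⊕ 8 = 1.
P[2]: T = 9, S = E(K, T) = 0; C ⊕ 0 = C.
P[3]: T = A, S = E(K, T) = 9; B ⊕ 9 = 2.
Blocks that differ from the original plaintext: P[1].

P[1] = 1, P[2] = C, P[3] = 2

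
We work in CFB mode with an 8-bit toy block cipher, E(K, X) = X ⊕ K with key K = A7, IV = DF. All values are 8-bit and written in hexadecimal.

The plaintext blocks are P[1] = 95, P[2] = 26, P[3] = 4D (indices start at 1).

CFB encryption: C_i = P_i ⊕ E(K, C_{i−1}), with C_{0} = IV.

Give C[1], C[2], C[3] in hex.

C[1] = ED, C[2] = 6C, C[3] = 86

C[1]: E(K, DF) = 78; 95 ⊕ 78 = ED.
C[2]: E(K, ED) = 4A; 26 ⊕ 4A = 6C.
C[3]: E(K, 6C) = CB; 4D ⊕ CB = 86.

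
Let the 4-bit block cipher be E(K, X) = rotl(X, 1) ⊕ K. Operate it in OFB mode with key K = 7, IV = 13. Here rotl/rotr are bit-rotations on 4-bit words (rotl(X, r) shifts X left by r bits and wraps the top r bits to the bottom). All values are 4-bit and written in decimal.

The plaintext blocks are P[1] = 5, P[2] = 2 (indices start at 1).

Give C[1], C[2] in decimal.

C[1] = 9, C[2] = 12

OFB encryption: S_i = E(K, S_{i−1}) with S_{0} = IV; C_i = P_i ⊕ S_i.
C[1]: S = E(K, 13) = 12; 5 ⊕ 12 = 9.
C[2]: S = E(K, 12) = 14; 2 ⊕ 14 = 12.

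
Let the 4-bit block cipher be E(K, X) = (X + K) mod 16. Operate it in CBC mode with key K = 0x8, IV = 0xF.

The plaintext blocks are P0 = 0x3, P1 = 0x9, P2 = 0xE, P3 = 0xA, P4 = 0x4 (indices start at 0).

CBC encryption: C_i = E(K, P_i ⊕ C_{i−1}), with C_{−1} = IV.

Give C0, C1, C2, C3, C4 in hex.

C0: P0 ⊕ 0xF = 0xC; E(K, 0xC) = 0x4.
C1: P1 ⊕ 0x4 = 0xD; E(K, 0xD) = 0x5.
C2: P2 ⊕ 0x5 = 0xB; E(K, 0xB) = 0x3.
C3: P3 ⊕ 0x3 = 0x9; E(K, 0x9) = 0x1.
C4: P4 ⊕ 0x1 = 0x5; E(K, 0x5) = 0xD.

C0 = 0x4, C1 = 0x5, C2 = 0x3, C3 = 0x1, C4 = 0xD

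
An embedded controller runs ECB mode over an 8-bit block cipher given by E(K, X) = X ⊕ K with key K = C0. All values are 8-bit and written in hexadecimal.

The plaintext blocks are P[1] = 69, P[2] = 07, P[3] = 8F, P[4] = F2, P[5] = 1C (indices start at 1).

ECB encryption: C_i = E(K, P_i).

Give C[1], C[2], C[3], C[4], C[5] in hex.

C[1] = A9, C[2] = C7, C[3] = 4F, C[4] = 32, C[5] = DC

C[1]: E(K, 69) = A9.
C[2]: E(K, 07) = C7.
C[3]: E(K, 8F) = 4F.
C[4]: E(K, F2) = 32.
C[5]: E(K, 1C) = DC.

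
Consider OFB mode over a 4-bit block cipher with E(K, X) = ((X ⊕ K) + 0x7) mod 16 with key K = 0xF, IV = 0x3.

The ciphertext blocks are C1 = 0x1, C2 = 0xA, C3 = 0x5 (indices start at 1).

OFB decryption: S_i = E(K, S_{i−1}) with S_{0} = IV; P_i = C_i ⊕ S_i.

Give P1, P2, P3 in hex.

P1: S = E(K, 0x3) = 0x3; 0x1 ⊕ 0x3 = 0x2.
P2: S = E(K, 0x3) = 0x3; 0xA ⊕ 0x3 = 0x9.
P3: S = E(K, 0x3) = 0x3; 0x5 ⊕ 0x3 = 0x6.

P1 = 0x2, P2 = 0x9, P3 = 0x6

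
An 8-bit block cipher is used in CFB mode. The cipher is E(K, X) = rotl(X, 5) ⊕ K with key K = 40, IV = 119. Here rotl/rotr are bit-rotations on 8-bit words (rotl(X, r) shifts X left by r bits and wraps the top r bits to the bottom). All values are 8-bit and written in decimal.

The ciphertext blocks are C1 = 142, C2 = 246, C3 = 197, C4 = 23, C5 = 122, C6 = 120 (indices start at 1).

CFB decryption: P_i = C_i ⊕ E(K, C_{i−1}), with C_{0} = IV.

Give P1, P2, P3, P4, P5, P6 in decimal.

P1: E(K, 119) = 198; 142 ⊕ 198 = 72.
P2: E(K, 142) = 249; 246 ⊕ 249 = 15.
P3: E(K, 246) = 246; 197 ⊕ 246 = 51.
P4: E(K, 197) = 144; 23 ⊕ 144 = 135.
P5: E(K, 23) = 202; 122 ⊕ 202 = 176.
P6: E(K, 122) = 103; 120 ⊕ 103 = 31.

P1 = 72, P2 = 15, P3 = 51, P4 = 135, P5 = 176, P6 = 31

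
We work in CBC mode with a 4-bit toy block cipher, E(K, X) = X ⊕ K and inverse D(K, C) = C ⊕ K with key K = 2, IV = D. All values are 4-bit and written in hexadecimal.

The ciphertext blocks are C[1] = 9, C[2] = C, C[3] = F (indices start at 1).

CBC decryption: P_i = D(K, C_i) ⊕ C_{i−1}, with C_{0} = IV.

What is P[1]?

P[1]: D(K, 9) = B; B ⊕ D = 6.

P[1] = 6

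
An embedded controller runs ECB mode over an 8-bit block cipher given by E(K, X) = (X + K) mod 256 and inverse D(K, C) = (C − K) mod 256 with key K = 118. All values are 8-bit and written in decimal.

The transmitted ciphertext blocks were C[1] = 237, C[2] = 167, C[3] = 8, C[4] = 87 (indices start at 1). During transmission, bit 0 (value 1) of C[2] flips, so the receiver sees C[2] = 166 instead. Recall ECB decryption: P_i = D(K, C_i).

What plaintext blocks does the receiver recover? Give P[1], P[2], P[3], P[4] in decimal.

Only C[2] changed, to 166. In ECB, a change in C_i affects only P_i. Decrypting the received ciphertext:
P[1]: D(K, 237) = 119.
P[2]: D(K, 166) = 48.
P[3]: D(K, 8) = 146.
P[4]: D(K, 87) = 225.
Blocks that differ from the original plaintext: P[2].

P[1] = 119, P[2] = 48, P[3] = 146, P[4] = 225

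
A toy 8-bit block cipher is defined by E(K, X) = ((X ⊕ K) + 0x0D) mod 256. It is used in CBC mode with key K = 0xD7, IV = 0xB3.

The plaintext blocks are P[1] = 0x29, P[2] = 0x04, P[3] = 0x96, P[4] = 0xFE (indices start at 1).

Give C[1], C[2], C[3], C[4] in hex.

C[1] = 0x5A, C[2] = 0x96, C[3] = 0xE4, C[4] = 0xDA

CBC encryption: C_i = E(K, P_i ⊕ C_{i−1}), with C_{0} = IV.
C[1]: P[1] ⊕ 0xB3 = 0x9A; E(K, 0x9A) = 0x5A.
C[2]: P[2] ⊕ 0x5A = 0x5E; E(K, 0x5E) = 0x96.
C[3]: P[3] ⊕ 0x96 = 0x00; E(K, 0x00) = 0xE4.
C[4]: P[4] ⊕ 0xE4 = 0x1A; E(K, 0x1A) = 0xDA.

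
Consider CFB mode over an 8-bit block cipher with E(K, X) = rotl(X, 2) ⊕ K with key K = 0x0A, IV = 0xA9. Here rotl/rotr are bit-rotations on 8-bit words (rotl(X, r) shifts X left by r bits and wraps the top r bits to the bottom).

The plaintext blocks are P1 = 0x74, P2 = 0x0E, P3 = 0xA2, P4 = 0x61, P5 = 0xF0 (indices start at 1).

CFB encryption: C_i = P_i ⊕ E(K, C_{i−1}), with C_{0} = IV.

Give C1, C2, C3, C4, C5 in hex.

C1: E(K, 0xA9) = 0xAC; 0x74 ⊕ 0xAC = 0xD8.
C2: E(K, 0xD8) = 0x69; 0x0E ⊕ 0x69 = 0x67.
C3: E(K, 0x67) = 0x97; 0xA2 ⊕ 0x97 = 0x35.
C4: E(K, 0x35) = 0xDE; 0x61 ⊕ 0xDE = 0xBF.
C5: E(K, 0xBF) = 0xF4; 0xF0 ⊕ 0xF4 = 0x04.

C1 = 0xD8, C2 = 0x67, C3 = 0x35, C4 = 0xBF, C5 = 0x04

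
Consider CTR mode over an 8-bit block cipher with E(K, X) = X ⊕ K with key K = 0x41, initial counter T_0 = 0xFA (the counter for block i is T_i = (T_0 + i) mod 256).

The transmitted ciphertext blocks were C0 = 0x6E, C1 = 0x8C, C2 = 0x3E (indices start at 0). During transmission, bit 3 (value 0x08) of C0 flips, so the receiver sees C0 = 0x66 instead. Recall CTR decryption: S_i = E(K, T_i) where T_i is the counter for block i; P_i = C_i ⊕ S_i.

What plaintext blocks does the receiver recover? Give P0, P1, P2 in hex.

P0 = 0xDD, P1 = 0x36, P2 = 0x83

Only C0 changed, to 0x66. In CTR, a change in C_i flips the same bit in P_i only; the keystream is unaffected. Decrypting the received ciphertext:
P0: T = 0xFA, S = E(K, T) = 0xBB; 0x66 ⊕ 0xBB = 0xDD.
P1: T = 0xFB, S = E(K, T) = 0xBA; 0x8C ⊕ 0xBA = 0x36.
P2: T = 0xFC, S = E(K, T) = 0xBD; 0x3E ⊕ 0xBD = 0x83.
Blocks that differ from the original plaintext: P0.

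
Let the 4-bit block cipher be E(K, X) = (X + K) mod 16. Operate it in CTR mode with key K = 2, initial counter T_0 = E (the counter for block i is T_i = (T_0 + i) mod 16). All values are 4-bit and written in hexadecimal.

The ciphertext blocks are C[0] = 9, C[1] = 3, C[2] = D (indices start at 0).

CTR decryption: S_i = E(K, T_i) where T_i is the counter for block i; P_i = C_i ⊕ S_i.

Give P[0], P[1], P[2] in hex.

P[0] = 9, P[1] = 2, P[2] = F

P[0]: T = E, S = E(K, T) = 0; 9 ⊕ 0 = 9.
P[1]: T = F, S = E(K, T) = 1; 3 ⊕ 1 = 2.
P[2]: T = 0, S = E(K, T) = 2; D ⊕ 2 = F.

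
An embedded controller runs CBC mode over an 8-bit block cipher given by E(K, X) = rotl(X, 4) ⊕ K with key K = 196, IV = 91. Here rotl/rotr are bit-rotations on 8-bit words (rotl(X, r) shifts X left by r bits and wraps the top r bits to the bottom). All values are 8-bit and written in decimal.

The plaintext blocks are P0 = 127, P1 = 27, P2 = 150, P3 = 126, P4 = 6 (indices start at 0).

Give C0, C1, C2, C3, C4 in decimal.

CBC encryption: C_i = E(K, P_i ⊕ C_{i−1}), with C_{−1} = IV.
C0: P0 ⊕ 91 = 36; E(K, 36) = 134.
C1: P1 ⊕ 134 = 157; E(K, 157) = 29.
C2: P2 ⊕ 29 = 139; E(K, 139) = 124.
C3: P3 ⊕ 124 = 2; E(K, 2) = 228.
C4: P4 ⊕ 228 = 226; E(K, 226) = 234.

C0 = 134, C1 = 29, C2 = 124, C3 = 228, C4 = 234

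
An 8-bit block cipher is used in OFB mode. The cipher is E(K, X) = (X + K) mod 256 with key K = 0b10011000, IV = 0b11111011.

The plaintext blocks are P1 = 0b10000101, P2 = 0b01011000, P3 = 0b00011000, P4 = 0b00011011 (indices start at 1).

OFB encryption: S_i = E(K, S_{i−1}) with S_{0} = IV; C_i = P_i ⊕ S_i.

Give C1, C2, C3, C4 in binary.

C1: S = E(K, 0b11111011) = 0b10010011; 0b10000101 ⊕ 0b10010011 = 0b00010110.
C2: S = E(K, 0b10010011) = 0b00101011; 0b01011000 ⊕ 0b00101011 = 0b01110011.
C3: S = E(K, 0b00101011) = 0b11000011; 0b00011000 ⊕ 0b11000011 = 0b11011011.
C4: S = E(K, 0b11000011) = 0b01011011; 0b00011011 ⊕ 0b01011011 = 0b01000000.

C1 = 0b00010110, C2 = 0b01110011, C3 = 0b11011011, C4 = 0b01000000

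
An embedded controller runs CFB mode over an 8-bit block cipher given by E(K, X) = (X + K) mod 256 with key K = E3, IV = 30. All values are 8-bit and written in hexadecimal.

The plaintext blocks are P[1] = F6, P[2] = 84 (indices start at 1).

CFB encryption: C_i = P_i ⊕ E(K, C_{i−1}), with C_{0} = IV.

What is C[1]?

C[1]: E(K, 30) = 13; F6 ⊕ 13 = E5.

C[1] = E5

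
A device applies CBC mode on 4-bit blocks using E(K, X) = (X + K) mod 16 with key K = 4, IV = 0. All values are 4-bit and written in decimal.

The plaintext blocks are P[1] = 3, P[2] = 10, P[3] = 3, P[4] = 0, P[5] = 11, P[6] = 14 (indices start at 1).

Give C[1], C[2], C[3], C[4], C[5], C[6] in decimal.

CBC encryption: C_i = E(K, P_i ⊕ C_{i−1}), with C_{0} = IV.
C[1]: P[1] ⊕ 0 = 3; E(K, 3) = 7.
C[2]: P[2] ⊕ 7 = 13; E(K, 13) = 1.
C[3]: P[3] ⊕ 1 = 2; E(K, 2) = 6.
C[4]: P[4] ⊕ 6 = 6; E(K, 6) = 10.
C[5]: P[5] ⊕ 10 = 1; E(K, 1) = 5.
C[6]: P[6] ⊕ 5 = 11; E(K, 11) = 15.

C[1] = 7, C[2] = 1, C[3] = 6, C[4] = 10, C[5] = 5, C[6] = 15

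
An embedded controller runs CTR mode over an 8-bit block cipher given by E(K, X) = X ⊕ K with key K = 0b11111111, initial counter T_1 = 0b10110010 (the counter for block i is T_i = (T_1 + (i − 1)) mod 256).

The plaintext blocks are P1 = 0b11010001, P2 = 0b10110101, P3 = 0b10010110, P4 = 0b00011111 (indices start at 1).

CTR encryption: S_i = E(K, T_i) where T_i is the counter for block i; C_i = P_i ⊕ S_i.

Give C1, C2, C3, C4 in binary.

C1 = 0b10011100, C2 = 0b11111001, C3 = 0b11011101, C4 = 0b01010101

C1: T = 0b10110010, S = E(K, T) = 0b01001101; 0b11010001 ⊕ 0b01001101 = 0b10011100.
C2: T = 0b10110011, S = E(K, T) = 0b01001100; 0b10110101 ⊕ 0b01001100 = 0b11111001.
C3: T = 0b10110100, S = E(K, T) = 0b01001011; 0b10010110 ⊕ 0b01001011 = 0b11011101.
C4: T = 0b10110101, S = E(K, T) = 0b01001010; 0b00011111 ⊕ 0b01001010 = 0b01010101.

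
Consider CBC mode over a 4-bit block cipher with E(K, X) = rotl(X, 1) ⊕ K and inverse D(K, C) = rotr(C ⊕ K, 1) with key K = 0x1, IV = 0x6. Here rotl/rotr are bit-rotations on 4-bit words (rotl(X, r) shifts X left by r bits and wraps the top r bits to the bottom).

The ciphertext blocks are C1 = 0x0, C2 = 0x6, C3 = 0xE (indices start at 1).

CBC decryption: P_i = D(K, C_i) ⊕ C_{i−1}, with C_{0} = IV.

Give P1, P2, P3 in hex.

P1 = 0xE, P2 = 0xB, P3 = 0x9

P1: D(K, 0x0) = 0x8; 0x8 ⊕ 0x6 = 0xE.
P2: D(K, 0x6) = 0xB; 0xB ⊕ 0x0 = 0xB.
P3: D(K, 0xE) = 0xF; 0xF ⊕ 0x6 = 0x9.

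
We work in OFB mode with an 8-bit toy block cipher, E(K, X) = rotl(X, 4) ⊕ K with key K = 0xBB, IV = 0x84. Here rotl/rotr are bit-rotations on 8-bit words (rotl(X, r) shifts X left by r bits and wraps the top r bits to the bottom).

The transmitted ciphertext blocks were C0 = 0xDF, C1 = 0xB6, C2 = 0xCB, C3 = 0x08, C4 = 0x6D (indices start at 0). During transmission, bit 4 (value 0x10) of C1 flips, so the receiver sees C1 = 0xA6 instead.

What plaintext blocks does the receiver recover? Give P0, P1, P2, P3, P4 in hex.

P0 = 0x2C, P1 = 0x22, P2 = 0x38, P3 = 0x8C, P4 = 0x9E

OFB decryption: S_i = E(K, S_{i−1}) with S_{−1} = IV; P_i = C_i ⊕ S_i.
Only C1 changed, to 0xA6. In OFB, a change in C_i flips the same bit in P_i only; the keystream is unaffected. Decrypting the received ciphertext:
P0: S = E(K, 0x84) = 0xF3; 0xDF ⊕ 0xF3 = 0x2C.
P1: S = E(K, 0xF3) = 0x84; 0xA6 ⊕ 0x84 = 0x22.
P2: S = E(K, 0x84) = 0xF3; 0xCB ⊕ 0xF3 = 0x38.
P3: S = E(K, 0xF3) = 0x84; 0x08 ⊕ 0x84 = 0x8C.
P4: S = E(K, 0x84) = 0xF3; 0x6D ⊕ 0xF3 = 0x9E.
Blocks that differ from the original plaintext: P1.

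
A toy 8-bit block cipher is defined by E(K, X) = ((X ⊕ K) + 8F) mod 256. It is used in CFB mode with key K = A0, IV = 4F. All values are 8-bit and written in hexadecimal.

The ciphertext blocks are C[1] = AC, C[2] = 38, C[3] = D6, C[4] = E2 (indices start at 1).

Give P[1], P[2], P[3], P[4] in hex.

P[1] = D2, P[2] = A3, P[3] = F1, P[4] = E7

CFB decryption: P_i = C_i ⊕ E(K, C_{i−1}), with C_{0} = IV.
P[1]: E(K, 4F) = 7E; AC ⊕ 7E = D2.
P[2]: E(K, AC) = 9B; 38 ⊕ 9B = A3.
P[3]: E(K, 38) = 27; D6 ⊕ 27 = F1.
P[4]: E(K, D6) = 05; E2 ⊕ 05 = E7.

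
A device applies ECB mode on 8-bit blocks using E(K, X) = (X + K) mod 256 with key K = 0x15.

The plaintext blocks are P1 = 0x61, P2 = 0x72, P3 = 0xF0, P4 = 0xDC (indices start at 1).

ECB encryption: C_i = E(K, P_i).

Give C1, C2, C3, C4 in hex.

C1 = 0x76, C2 = 0x87, C3 = 0x05, C4 = 0xF1

C1: E(K, 0x61) = 0x76.
C2: E(K, 0x72) = 0x87.
C3: E(K, 0xF0) = 0x05.
C4: E(K, 0xDC) = 0xF1.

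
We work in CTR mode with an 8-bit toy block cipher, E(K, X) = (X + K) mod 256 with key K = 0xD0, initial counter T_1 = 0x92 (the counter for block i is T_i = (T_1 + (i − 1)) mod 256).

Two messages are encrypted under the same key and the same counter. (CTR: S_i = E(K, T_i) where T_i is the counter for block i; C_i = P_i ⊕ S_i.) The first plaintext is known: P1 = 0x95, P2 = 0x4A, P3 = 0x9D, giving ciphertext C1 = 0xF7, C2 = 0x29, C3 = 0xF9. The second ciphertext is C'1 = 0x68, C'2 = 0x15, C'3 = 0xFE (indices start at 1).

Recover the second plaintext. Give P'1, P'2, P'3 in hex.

In CTR with a reused counter, both messages share the same keystream S_i, so C_i ⊕ C'_i = P_i ⊕ P'_i and thus P'_i = P_i ⊕ C_i ⊕ C'_i.
P'1: 0x95 ⊕ 0xF7 ⊕ 0x68 = 0x0A.
P'2: 0x4A ⊕ 0x29 ⊕ 0x15 = 0x76.
P'3: 0x9D ⊕ 0xF9 ⊕ 0xFE = 0x9A.

P'1 = 0x0A, P'2 = 0x76, P'3 = 0x9A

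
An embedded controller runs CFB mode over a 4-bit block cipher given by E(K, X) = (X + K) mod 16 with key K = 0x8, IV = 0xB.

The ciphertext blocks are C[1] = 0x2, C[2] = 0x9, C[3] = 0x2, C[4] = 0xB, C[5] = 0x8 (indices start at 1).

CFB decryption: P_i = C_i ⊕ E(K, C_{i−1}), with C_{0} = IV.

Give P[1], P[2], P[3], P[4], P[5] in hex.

P[1] = 0x1, P[2] = 0x3, P[3] = 0x3, P[4] = 0x1, P[5] = 0xB

P[1]: E(K, 0xB) = 0x3; 0x2 ⊕ 0x3 = 0x1.
P[2]: E(K, 0x2) = 0xA; 0x9 ⊕ 0xA = 0x3.
P[3]: E(K, 0x9) = 0x1; 0x2 ⊕ 0x1 = 0x3.
P[4]: E(K, 0x2) = 0xA; 0xB ⊕ 0xA = 0x1.
P[5]: E(K, 0xB) = 0x3; 0x8 ⊕ 0x3 = 0xB.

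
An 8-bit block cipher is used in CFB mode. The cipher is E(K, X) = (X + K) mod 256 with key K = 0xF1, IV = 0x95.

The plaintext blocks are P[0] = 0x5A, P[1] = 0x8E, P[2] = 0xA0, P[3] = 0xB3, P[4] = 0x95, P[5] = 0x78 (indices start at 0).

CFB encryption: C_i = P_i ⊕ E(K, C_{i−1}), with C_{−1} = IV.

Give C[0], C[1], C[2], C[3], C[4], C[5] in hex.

C[0]: E(K, 0x95) = 0x86; 0x5A ⊕ 0x86 = 0xDC.
C[1]: E(K, 0xDC) = 0xCD; 0x8E ⊕ 0xCD = 0x43.
C[2]: E(K, 0x43) = 0x34; 0xA0 ⊕ 0x34 = 0x94.
C[3]: E(K, 0x94) = 0x85; 0xB3 ⊕ 0x85 = 0x36.
C[4]: E(K, 0x36) = 0x27; 0x95 ⊕ 0x27 = 0xB2.
C[5]: E(K, 0xB2) = 0xA3; 0x78 ⊕ 0xA3 = 0xDB.

C[0] = 0xDC, C[1] = 0x43, C[2] = 0x94, C[3] = 0x36, C[4] = 0xB2, C[5] = 0xDB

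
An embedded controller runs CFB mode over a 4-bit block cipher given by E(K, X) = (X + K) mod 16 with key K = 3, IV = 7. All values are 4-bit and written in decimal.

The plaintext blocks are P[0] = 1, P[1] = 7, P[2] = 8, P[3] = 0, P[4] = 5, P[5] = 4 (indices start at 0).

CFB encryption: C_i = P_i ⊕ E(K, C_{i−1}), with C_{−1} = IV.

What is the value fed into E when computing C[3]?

4

C[0]: E(K, 7) = 10; 1 ⊕ 10 = 11.
C[1]: E(K, 11) = 14; 7 ⊕ 14 = 9.
C[2]: E(K, 9) = 12; 8 ⊕ 12 = 4.
C[3]: E(K, 4) = 7; 0 ⊕ 7 = 7.
So the input to E for block [3] is 4.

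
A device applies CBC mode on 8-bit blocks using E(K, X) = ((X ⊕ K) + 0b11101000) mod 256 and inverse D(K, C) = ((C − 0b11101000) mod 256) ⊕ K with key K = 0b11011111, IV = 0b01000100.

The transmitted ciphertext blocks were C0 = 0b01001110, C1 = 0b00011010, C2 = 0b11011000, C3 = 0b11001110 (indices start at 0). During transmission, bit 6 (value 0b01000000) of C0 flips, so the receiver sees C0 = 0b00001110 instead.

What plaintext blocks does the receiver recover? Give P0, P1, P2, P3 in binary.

CBC decryption: P_i = D(K, C_i) ⊕ C_{i−1}, with C_{−1} = IV.
Only C0 changed, to 0b00001110. In CBC, a change in C_i garbles P_i and flips the same bit in P_{i+1}. Decrypting the received ciphertext:
P0: D(K, 0b00001110) = 0b11111001; 0b11111001 ⊕ 0b01000100 = 0b10111101.
P1: D(K, 0b00011010) = 0b11101101; 0b11101101 ⊕ 0b00001110 = 0b11100011.
P2: D(K, 0b11011000) = 0b00101111; 0b00101111 ⊕ 0b00011010 = 0b00110101.
P3: D(K, 0b11001110) = 0b00111001; 0b00111001 ⊕ 0b11011000 = 0b11100001.
Blocks that differ from the original plaintext: P0, P1.

P0 = 0b10111101, P1 = 0b11100011, P2 = 0b00110101, P3 = 0b11100001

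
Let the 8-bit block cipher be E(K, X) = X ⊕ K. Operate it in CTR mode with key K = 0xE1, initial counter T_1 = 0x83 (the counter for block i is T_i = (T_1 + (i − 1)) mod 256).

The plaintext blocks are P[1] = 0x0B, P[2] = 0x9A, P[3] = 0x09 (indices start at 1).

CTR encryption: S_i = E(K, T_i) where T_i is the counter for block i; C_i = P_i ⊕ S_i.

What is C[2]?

C[2] = 0xFF

C[1]: T = 0x83, S = E(K, T) = 0x62; 0x0B ⊕ 0x62 = 0x69.
C[2]: T = 0x84, S = E(K, T) = 0x65; 0x9A ⊕ 0x65 = 0xFF.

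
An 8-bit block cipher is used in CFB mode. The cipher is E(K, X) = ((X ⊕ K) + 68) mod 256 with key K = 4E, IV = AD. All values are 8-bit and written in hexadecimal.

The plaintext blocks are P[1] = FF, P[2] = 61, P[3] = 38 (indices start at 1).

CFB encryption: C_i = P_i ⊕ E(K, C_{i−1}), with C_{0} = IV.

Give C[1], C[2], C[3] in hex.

C[1]: E(K, AD) = 4B; FF ⊕ 4B = B4.
C[2]: E(K, B4) = 62; 61 ⊕ 62 = 03.
C[3]: E(K, 03) = B5; 38 ⊕ B5 = 8D.

C[1] = B4, C[2] = 03, C[3] = 8D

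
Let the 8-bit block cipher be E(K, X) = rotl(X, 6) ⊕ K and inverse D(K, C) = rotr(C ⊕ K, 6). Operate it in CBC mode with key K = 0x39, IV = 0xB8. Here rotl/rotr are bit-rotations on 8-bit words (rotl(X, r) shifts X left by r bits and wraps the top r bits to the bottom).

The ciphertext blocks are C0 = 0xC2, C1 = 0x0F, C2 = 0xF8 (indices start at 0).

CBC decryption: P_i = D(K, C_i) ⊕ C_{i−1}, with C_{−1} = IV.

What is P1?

P1: D(K, 0x0F) = 0xD8; 0xD8 ⊕ 0xC2 = 0x1A.

P1 = 0x1A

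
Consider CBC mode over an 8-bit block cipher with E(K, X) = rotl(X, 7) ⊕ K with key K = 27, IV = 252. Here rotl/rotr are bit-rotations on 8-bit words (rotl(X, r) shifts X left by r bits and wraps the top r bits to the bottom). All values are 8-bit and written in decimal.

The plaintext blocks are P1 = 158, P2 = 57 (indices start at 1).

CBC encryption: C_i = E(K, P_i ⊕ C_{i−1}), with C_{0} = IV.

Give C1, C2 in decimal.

C1: P1 ⊕ 252 = 98; E(K, 98) = 42.
C2: P2 ⊕ 42 = 19; E(K, 19) = 146.

C1 = 42, C2 = 146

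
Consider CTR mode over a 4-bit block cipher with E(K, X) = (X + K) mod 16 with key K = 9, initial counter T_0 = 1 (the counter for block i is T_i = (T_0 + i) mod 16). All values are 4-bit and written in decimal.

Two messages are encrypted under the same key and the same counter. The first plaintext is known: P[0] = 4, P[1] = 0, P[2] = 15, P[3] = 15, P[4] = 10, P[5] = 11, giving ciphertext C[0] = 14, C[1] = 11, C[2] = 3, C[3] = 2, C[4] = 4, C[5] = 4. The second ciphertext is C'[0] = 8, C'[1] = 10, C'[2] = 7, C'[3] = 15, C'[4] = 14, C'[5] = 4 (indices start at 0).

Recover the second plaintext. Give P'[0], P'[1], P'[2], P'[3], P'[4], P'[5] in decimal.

In CTR with a reused counter, both messages share the same keystream S_i, so C_i ⊕ C'_i = P_i ⊕ P'_i and thus P'_i = P_i ⊕ C_i ⊕ C'_i.
P'[0]: 4 ⊕ 14 ⊕ 8 = 2.
P'[1]: 0 ⊕ 11 ⊕ 10 = 1.
P'[2]: 15 ⊕ 3 ⊕ 7 = 11.
P'[3]: 15 ⊕ 2 ⊕ 15 = 2.
P'[4]: 10 ⊕ 4 ⊕ 14 = 0.
P'[5]: 11 ⊕ 4 ⊕ 4 = 11.

P'[0] = 2, P'[1] = 1, P'[2] = 11, P'[3] = 2, P'[4] = 0, P'[5] = 11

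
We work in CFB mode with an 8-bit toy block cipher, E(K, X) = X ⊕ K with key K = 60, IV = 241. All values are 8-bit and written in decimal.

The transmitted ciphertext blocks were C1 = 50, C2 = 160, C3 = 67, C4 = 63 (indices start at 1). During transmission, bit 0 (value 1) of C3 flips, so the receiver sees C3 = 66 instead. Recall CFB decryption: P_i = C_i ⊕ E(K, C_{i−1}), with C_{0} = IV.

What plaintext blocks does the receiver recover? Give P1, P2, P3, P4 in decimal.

Only C3 changed, to 66. In CFB, a change in C_i flips the same bit in P_i and garbles P_{i+1}. Decrypting the received ciphertext:
P1: E(K, 241) = 205; 50 ⊕ 205 = 255.
P2: E(K, 50) = 14; 160 ⊕ 14 = 174.
P3: E(K, 160) = 156; 66 ⊕ 156 = 222.
P4: E(K, 66) = 126; 63 ⊕ 126 = 65.
Blocks that differ from the original plaintext: P3, P4.

P1 = 255, P2 = 174, P3 = 222, P4 = 65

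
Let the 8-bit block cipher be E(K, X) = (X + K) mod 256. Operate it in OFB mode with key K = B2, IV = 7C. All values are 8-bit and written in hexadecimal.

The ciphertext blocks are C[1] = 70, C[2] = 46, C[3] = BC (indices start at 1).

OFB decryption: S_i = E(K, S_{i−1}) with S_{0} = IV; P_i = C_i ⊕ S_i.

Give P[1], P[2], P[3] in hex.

P[1]: S = E(K, 7C) = 2E; 70 ⊕ 2E = 5E.
P[2]: S = E(K, 2E) = E0; 46 ⊕ E0 = A6.
P[3]: S = E(K, E0) = 92; BC ⊕ 92 = 2E.

P[1] = 5E, P[2] = A6, P[3] = 2E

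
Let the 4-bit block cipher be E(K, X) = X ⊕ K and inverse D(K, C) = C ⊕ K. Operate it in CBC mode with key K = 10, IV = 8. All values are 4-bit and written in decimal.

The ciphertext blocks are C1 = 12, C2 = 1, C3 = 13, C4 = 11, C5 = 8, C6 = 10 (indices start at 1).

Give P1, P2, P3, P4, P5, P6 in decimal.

CBC decryption: P_i = D(K, C_i) ⊕ C_{i−1}, with C_{0} = IV.
P1: D(K, 12) = 6; 6 ⊕ 8 = 14.
P2: D(K, 1) = 11; 11 ⊕ 12 = 7.
P3: D(K, 13) = 7; 7 ⊕ 1 = 6.
P4: D(K, 11) = 1; 1 ⊕ 13 = 12.
P5: D(K, 8) = 2; 2 ⊕ 11 = 9.
P6: D(K, 10) = 0; 0 ⊕ 8 = 8.

P1 = 14, P2 = 7, P3 = 6, P4 = 12, P5 = 9, P6 = 8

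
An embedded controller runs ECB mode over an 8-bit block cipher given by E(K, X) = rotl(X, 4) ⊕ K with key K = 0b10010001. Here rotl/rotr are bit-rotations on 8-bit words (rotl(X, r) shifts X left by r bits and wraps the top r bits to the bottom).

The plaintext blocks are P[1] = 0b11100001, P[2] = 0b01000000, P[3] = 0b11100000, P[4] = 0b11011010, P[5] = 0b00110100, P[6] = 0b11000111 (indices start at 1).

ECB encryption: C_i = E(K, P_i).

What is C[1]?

C[1]: E(K, 0b11100001) = 0b10001111.

C[1] = 0b10001111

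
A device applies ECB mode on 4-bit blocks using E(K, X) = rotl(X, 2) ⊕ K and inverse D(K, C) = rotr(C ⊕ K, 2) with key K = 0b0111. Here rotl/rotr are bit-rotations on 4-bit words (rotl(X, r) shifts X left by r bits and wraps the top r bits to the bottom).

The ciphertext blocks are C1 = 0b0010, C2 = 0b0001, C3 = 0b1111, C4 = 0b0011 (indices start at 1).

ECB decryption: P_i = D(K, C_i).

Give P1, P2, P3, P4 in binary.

P1 = 0b0101, P2 = 0b1001, P3 = 0b0010, P4 = 0b0001

P1: D(K, 0b0010) = 0b0101.
P2: D(K, 0b0001) = 0b1001.
P3: D(K, 0b1111) = 0b0010.
P4: D(K, 0b0011) = 0b0001.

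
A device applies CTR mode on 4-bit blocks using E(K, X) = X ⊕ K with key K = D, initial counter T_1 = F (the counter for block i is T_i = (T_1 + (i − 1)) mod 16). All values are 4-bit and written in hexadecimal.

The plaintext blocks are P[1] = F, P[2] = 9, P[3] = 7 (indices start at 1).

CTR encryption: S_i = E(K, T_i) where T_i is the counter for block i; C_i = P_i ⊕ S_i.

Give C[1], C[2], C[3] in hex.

C[1] = D, C[2] = 4, C[3] = B

C[1]: T = F, S = E(K, T) = 2; F ⊕ 2 = D.
C[2]: T = 0, S = E(K, T) = D; 9 ⊕ D = 4.
C[3]: T = 1, S = E(K, T) = C; 7 ⊕ C = B.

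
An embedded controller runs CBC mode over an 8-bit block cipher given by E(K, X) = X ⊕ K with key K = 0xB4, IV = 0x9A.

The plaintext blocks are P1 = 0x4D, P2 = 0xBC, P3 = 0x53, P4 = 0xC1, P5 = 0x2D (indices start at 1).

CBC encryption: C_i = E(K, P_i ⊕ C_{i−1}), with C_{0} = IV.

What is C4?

C4 = 0xF9

C1: P1 ⊕ 0x9A = 0xD7; E(K, 0xD7) = 0x63.
C2: P2 ⊕ 0x63 = 0xDF; E(K, 0xDF) = 0x6B.
C3: P3 ⊕ 0x6B = 0x38; E(K, 0x38) = 0x8C.
C4: P4 ⊕ 0x8C = 0x4D; E(K, 0x4D) = 0xF9.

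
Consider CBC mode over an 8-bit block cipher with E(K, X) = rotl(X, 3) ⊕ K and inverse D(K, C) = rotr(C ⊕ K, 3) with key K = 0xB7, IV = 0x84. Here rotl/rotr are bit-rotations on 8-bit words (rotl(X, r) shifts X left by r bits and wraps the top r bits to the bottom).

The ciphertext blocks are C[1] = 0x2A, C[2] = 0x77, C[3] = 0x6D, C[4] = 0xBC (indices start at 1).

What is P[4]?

P[4] = 0x0C

CBC decryption: P_i = D(K, C_i) ⊕ C_{i−1}, with C_{0} = IV.
P[4]: D(K, 0xBC) = 0x61; 0x61 ⊕ 0x6D = 0x0C.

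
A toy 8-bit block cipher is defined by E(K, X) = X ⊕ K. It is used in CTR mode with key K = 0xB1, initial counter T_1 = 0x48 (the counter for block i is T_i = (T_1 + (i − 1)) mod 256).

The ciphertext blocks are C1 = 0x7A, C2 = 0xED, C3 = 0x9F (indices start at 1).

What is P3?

P3 = 0x64

CTR decryption: S_i = E(K, T_i) where T_i is the counter for block i; P_i = C_i ⊕ S_i.
P3: T = 0x4A, S = E(K, T) = 0xFB; 0x9F ⊕ 0xFB = 0x64.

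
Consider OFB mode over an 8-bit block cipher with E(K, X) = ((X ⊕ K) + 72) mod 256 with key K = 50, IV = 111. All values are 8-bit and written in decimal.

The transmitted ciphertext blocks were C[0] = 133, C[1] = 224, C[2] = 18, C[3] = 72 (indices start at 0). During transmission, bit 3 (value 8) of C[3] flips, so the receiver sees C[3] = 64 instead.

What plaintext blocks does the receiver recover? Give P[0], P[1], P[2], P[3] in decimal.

P[0] = 32, P[1] = 63, P[2] = 39, P[3] = 15

OFB decryption: S_i = E(K, S_{i−1}) with S_{−1} = IV; P_i = C_i ⊕ S_i.
Only C[3] changed, to 64. In OFB, a change in C_i flips the same bit in P_i only; the keystream is unaffected. Decrypting the received ciphertext:
P[0]: S = E(K, 111) = 165; 133 ⊕ 165 = 32.
P[1]: S = E(K, 165) = 223; 224 ⊕ 223 = 63.
P[2]: S = E(K, 223) = 53; 18 ⊕ 53 = 39.
P[3]: S = E(K, 53) = 79; 64 ⊕ 79 = 15.
Blocks that differ from the original plaintext: P[3].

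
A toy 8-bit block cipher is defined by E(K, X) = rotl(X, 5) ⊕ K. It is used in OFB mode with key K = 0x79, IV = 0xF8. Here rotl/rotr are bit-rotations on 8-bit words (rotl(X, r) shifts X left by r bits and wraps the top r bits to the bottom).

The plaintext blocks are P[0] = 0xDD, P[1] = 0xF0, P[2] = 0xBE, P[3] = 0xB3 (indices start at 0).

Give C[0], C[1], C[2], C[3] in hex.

OFB encryption: S_i = E(K, S_{i−1}) with S_{−1} = IV; C_i = P_i ⊕ S_i.
C[0]: S = E(K, 0xF8) = 0x66; 0xDD ⊕ 0x66 = 0xBB.
C[1]: S = E(K, 0x66) = 0xB5; 0xF0 ⊕ 0xB5 = 0x45.
C[2]: S = E(K, 0xB5) = 0xCF; 0xBE ⊕ 0xCF = 0x71.
C[3]: S = E(K, 0xCF) = 0x80; 0xB3 ⊕ 0x80 = 0x33.

C[0] = 0xBB, C[1] = 0x45, C[2] = 0x71, C[3] = 0x33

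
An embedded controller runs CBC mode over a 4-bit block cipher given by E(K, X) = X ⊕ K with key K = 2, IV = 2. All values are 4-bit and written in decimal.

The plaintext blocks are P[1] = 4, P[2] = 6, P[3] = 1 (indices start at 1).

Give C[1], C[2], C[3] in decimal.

C[1] = 4, C[2] = 0, C[3] = 3

CBC encryption: C_i = E(K, P_i ⊕ C_{i−1}), with C_{0} = IV.
C[1]: P[1] ⊕ 2 = 6; E(K, 6) = 4.
C[2]: P[2] ⊕ 4 = 2; E(K, 2) = 0.
C[3]: P[3] ⊕ 0 = 1; E(K, 1) = 3.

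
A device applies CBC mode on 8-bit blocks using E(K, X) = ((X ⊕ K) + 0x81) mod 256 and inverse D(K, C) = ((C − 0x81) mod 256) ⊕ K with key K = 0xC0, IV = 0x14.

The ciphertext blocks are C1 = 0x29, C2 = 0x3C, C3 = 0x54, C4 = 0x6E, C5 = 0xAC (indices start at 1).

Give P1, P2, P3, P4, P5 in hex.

P1 = 0x7C, P2 = 0x52, P3 = 0x2F, P4 = 0x79, P5 = 0x85

CBC decryption: P_i = D(K, C_i) ⊕ C_{i−1}, with C_{0} = IV.
P1: D(K, 0x29) = 0x68; 0x68 ⊕ 0x14 = 0x7C.
P2: D(K, 0x3C) = 0x7B; 0x7B ⊕ 0x29 = 0x52.
P3: D(K, 0x54) = 0x13; 0x13 ⊕ 0x3C = 0x2F.
P4: D(K, 0x6E) = 0x2D; 0x2D ⊕ 0x54 = 0x79.
P5: D(K, 0xAC) = 0xEB; 0xEB ⊕ 0x6E = 0x85.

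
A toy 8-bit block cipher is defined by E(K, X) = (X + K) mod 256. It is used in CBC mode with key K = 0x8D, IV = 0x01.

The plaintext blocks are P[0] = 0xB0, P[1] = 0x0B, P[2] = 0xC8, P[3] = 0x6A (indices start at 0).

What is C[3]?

C[3] = 0x8A

CBC encryption: C_i = E(K, P_i ⊕ C_{i−1}), with C_{−1} = IV.
C[0]: P[0] ⊕ 0x01 = 0xB1; E(K, 0xB1) = 0x3E.
C[1]: P[1] ⊕ 0x3E = 0x35; E(K, 0x35) = 0xC2.
C[2]: P[2] ⊕ 0xC2 = 0x0A; E(K, 0x0A) = 0x97.
C[3]: P[3] ⊕ 0x97 = 0xFD; E(K, 0xFD) = 0x8A.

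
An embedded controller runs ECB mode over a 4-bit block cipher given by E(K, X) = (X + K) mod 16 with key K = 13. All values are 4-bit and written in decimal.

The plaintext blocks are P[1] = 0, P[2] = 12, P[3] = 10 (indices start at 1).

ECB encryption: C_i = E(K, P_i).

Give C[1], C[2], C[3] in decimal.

C[1]: E(K, 0) = 13.
C[2]: E(K, 12) = 9.
C[3]: E(K, 10) = 7.

C[1] = 13, C[2] = 9, C[3] = 7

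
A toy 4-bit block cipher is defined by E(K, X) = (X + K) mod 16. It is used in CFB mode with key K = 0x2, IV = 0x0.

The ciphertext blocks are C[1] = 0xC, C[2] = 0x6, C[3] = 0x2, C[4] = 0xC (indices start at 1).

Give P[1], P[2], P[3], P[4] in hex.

CFB decryption: P_i = C_i ⊕ E(K, C_{i−1}), with C_{0} = IV.
P[1]: E(K, 0x0) = 0x2; 0xC ⊕ 0x2 = 0xE.
P[2]: E(K, 0xC) = 0xE; 0x6 ⊕ 0xE = 0x8.
P[3]: E(K, 0x6) = 0x8; 0x2 ⊕ 0x8 = 0xA.
P[4]: E(K, 0x2) = 0x4; 0xC ⊕ 0x4 = 0x8.

P[1] = 0xE, P[2] = 0x8, P[3] = 0xA, P[4] = 0x8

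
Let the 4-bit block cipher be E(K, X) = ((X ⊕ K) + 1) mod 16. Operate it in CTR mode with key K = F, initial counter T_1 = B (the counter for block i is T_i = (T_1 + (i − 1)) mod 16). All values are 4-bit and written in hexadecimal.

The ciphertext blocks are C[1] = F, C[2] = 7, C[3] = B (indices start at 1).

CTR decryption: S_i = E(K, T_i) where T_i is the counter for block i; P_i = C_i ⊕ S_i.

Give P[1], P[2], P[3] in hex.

P[1]: T = B, S = E(K, T) = 5; F ⊕ 5 = A.
P[2]: T = C, S = E(K, T) = 4; 7 ⊕ 4 = 3.
P[3]: T = D, S = E(K, T) = 3; B ⊕ 3 = 8.

P[1] = A, P[2] = 3, P[3] = 8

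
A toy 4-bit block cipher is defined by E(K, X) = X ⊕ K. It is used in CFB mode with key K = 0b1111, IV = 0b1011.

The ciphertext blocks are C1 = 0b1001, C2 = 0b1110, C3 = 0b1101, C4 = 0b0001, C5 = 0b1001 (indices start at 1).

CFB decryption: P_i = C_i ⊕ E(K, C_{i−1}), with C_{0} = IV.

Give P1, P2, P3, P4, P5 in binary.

P1 = 0b1101, P2 = 0b1000, P3 = 0b1100, P4 = 0b0011, P5 = 0b0111

P1: E(K, 0b1011) = 0b0100; 0b1001 ⊕ 0b0100 = 0b1101.
P2: E(K, 0b1001) = 0b0110; 0b1110 ⊕ 0b0110 = 0b1000.
P3: E(K, 0b1110) = 0b0001; 0b1101 ⊕ 0b0001 = 0b1100.
P4: E(K, 0b1101) = 0b0010; 0b0001 ⊕ 0b0010 = 0b0011.
P5: E(K, 0b0001) = 0b1110; 0b1001 ⊕ 0b1110 = 0b0111.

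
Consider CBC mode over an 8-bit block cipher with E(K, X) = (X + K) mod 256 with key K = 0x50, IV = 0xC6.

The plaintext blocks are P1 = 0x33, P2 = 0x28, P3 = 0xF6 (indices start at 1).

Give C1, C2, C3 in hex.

C1 = 0x45, C2 = 0xBD, C3 = 0x9B

CBC encryption: C_i = E(K, P_i ⊕ C_{i−1}), with C_{0} = IV.
C1: P1 ⊕ 0xC6 = 0xF5; E(K, 0xF5) = 0x45.
C2: P2 ⊕ 0x45 = 0x6D; E(K, 0x6D) = 0xBD.
C3: P3 ⊕ 0xBD = 0x4B; E(K, 0x4B) = 0x9B.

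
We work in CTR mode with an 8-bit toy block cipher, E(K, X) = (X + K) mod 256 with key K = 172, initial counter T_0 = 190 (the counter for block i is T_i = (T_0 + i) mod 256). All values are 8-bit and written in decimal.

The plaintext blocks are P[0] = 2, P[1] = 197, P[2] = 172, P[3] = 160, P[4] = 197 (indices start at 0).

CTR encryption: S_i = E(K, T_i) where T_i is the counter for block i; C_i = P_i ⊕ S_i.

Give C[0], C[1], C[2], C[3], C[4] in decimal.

C[0] = 104, C[1] = 174, C[2] = 192, C[3] = 205, C[4] = 171

C[0]: T = 190, S = E(K, T) = 106; 2 ⊕ 106 = 104.
C[1]: T = 191, S = E(K, T) = 107; 197 ⊕ 107 = 174.
C[2]: T = 192, S = E(K, T) = 108; 172 ⊕ 108 = 192.
C[3]: T = 193, S = E(K, T) = 109; 160 ⊕ 109 = 205.
C[4]: T = 194, S = E(K, T) = 110; 197 ⊕ 110 = 171.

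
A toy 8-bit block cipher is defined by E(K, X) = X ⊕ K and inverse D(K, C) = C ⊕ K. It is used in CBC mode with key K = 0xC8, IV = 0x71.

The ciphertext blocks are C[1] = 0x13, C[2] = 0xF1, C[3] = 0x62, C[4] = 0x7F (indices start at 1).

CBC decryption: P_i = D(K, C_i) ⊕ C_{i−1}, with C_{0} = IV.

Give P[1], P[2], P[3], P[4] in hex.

P[1] = 0xAA, P[2] = 0x2A, P[3] = 0x5B, P[4] = 0xD5

P[1]: D(K, 0x13) = 0xDB; 0xDB ⊕ 0x71 = 0xAA.
P[2]: D(K, 0xF1) = 0x39; 0x39 ⊕ 0x13 = 0x2A.
P[3]: D(K, 0x62) = 0xAA; 0xAA ⊕ 0xF1 = 0x5B.
P[4]: D(K, 0x7F) = 0xB7; 0xB7 ⊕ 0x62 = 0xD5.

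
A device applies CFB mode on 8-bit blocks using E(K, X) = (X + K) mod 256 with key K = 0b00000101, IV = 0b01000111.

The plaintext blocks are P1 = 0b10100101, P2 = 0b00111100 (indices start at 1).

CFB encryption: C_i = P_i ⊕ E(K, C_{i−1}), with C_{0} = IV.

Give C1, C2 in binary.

C1: E(K, 0b01000111) = 0b01001100; 0b10100101 ⊕ 0b01001100 = 0b11101001.
C2: E(K, 0b11101001) = 0b11101110; 0b00111100 ⊕ 0b11101110 = 0b11010010.

C1 = 0b11101001, C2 = 0b11010010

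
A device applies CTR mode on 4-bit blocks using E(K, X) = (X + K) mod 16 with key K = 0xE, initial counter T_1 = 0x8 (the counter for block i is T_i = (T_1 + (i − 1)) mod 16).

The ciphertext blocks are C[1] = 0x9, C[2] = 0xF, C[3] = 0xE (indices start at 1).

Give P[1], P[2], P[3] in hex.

P[1] = 0xF, P[2] = 0x8, P[3] = 0x6

CTR decryption: S_i = E(K, T_i) where T_i is the counter for block i; P_i = C_i ⊕ S_i.
P[1]: T = 0x8, S = E(K, T) = 0x6; 0x9 ⊕ 0x6 = 0xF.
P[2]: T = 0x9, S = E(K, T) = 0x7; 0xF ⊕ 0x7 = 0x8.
P[3]: T = 0xA, S = E(K, T) = 0x8; 0xE ⊕ 0x8 = 0x6.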